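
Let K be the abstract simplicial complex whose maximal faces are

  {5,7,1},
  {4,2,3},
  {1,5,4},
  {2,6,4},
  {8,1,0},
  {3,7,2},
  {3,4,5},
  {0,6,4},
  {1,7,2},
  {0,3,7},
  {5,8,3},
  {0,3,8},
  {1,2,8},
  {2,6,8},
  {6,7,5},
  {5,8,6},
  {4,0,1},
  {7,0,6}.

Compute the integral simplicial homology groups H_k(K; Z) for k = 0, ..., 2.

H_0 ≅ Z,  H_1 ≅ Z^2,  H_2 ≅ Z.

Take the total order 0 < 1 < 2 < 3 < 4 < 5 < 6 < 7 < 8 on the vertex set. Then K (dimension 2) consists of the simplices:

  0-simplices (9): [0], [1], [2], [3], [4], [5], [6], [7], [8]
  1-simplices (27): (27 of them)
  2-simplices (18): [0,1,4], [0,1,8], [0,3,7], [0,3,8], [0,4,6], [0,6,7], [1,2,7], [1,2,8], [1,4,5], [1,5,7], [2,3,4], [2,3,7], [2,4,6], [2,6,8], [3,4,5], [3,5,8], [5,6,7], [5,6,8]

so the chain groups are C_0 ≅ Z^9, C_1 ≅ Z^27, C_2 ≅ Z^18.

Boundary ∂_1: C_1 → C_0 is given by ∂[p,q] = [q] − [p]. For instance
  ∂[2,6] = [6] − [2].
The 9×27 boundary matrix has rank 8 and Smith normal form diag(1,1,1,1,1,1,1,1).

The boundary map ∂_2: C_2 → C_1 sends each 2-simplex [p,q,r] to [q,r] − [p,r] + [p,q]. For instance
  ∂[3,5,8] = [5,8] − [3,8] + [3,5],
  ∂[3,4,5] = [4,5] − [3,5] + [3,4].
The 27×18 boundary matrix has rank 17 and Smith normal form diag(1,1,1,1,1,1,1,1,1,1,1,1,1,1,1,1,1).

Reading off H_k = ker ∂_k / im ∂_{k+1}:

  H_0: rank C_0 − rank ∂_1 = 9 − 8 = 1, and the invariant factors of ∂_1 are all 1, so H_0 ≅ Z.
  H_1: rank ker ∂_1 − rank ∂_2 = (27 − 8) − 17 = 2, and the invariant factors of ∂_2 are all 1, so H_1 ≅ Z^2.
  H_2: rank ker ∂_2 − rank ∂_3 = (18 − 17) − 0 = 1, and there is no ∂_3, so H_2 ≅ Z.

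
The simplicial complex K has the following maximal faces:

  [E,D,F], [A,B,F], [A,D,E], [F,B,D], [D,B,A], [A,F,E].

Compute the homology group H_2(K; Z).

H_2 = Z.

K has 5 vertices, 9 edges, 6 triangles.
rank ∂_2 = 5, rank ∂_3 = 0 ⇒ b_2 = 6 − 5 − 0 = 1. So H_2 ≅ Z.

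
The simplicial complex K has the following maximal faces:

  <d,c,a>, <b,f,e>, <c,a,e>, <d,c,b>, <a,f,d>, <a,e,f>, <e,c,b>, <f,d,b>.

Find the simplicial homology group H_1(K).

H_1 = 0.

K has 6 vertices, 12 edges, 8 triangles.
rank ∂_1 = 5, rank ∂_2 = 7 ⇒ b_1 = 12 − 5 − 7 = 0; all invariant factors of ∂_2 are 1 so no torsion. So H_1 = 0.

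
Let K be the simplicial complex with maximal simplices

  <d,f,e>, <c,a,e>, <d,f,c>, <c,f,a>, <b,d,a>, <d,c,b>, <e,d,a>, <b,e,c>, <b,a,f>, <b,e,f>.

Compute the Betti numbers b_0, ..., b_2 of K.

K has 6 vertices, 15 edges, 10 triangles.
rank ∂_0 = 0, rank ∂_1 = 5 ⇒ b_0 = 6 − 0 − 5 = 1; all invariant factors of ∂_1 are 1 so no torsion. So H_0 = Z.
rank ∂_1 = 5, rank ∂_2 = 10 ⇒ b_1 = 15 − 5 − 10 = 0; ∂_2 has invariant factor(s) [2] giving torsion. So H_1 = Z/2.
rank ∂_2 = 10, rank ∂_3 = 0 ⇒ b_2 = 10 − 10 − 0 = 0. So H_2 = 0.

b_0 = 1, b_1 = 0, b_2 = 0.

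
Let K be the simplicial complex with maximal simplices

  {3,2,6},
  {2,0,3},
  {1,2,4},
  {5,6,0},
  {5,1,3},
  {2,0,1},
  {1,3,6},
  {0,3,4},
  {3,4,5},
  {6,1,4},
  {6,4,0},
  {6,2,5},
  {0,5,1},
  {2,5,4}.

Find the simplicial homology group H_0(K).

We work with the vertex ordering 0 < 1 < 2 < 3 < 4 < 5 < 6. The simplices of K, each written with vertices in increasing order, are:

  0-simplices (7): [0], [1], [2], [3], [4], [5], [6]
  1-simplices (21): [0,1], [0,2], [0,3], [0,4], [0,5], [0,6], [1,2], [1,3], [1,4], [1,5], [1,6], [2,3], [2,4], [2,5], [2,6], [3,4], [3,5], [3,6], [4,5], [4,6], [5,6]
  2-simplices (14): [0,1,2], [0,1,5], [0,2,3], [0,3,4], [0,4,6], [0,5,6], [1,2,4], [1,3,5], [1,3,6], [1,4,6], [2,3,6], [2,4,5], [2,5,6], [3,4,5]

Hence C_0 ≅ Z^7, C_1 ≅ Z^21, C_2 ≅ Z^14.

The boundary map ∂_1: C_1 → C_0 sends each edge [p,q] (with p < q) to q − p. For instance
  ∂[3,6] = [6] − [3].
The resulting 7×21 matrix has rank 6, and its Smith normal form has invariant factors (1,1,1,1,1,1).

The boundary map ∂_2: C_2 → C_1 maps a triangle to the signed sum of its edges. For instance
  ∂[0,1,5] = [1,5] − [0,5] + [0,1],
  ∂[0,4,6] = [4,6] − [0,6] + [0,4].
As a 21×14 matrix over Z this has rank 13, with invariant factors (1,1,1,1,1,1,1,1,1,1,1,1,1).

Now H_k = ker ∂_k / im ∂_{k+1}, so:

  H_0: rank C_0 − rank ∂_1 = 7 − 6 = 1, and the invariant factors of ∂_1 are all 1, so H_0 = Z.

H_0 = Z.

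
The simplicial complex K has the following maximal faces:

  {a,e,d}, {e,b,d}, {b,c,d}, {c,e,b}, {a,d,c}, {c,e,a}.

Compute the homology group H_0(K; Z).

Fix the vertex order a < b < c < d < e and write every simplex with vertices in increasing order. Then dim K = 2 and the simplices of K are:

  0-simplices (5): a, b, c, d, e
  1-simplices (9): ac, ad, ae, bc, bd, be, cd, ce, de
  2-simplices (6): acd, ace, ade, bcd, bce, bde

so the chain groups are C_0 ≅ Z^5, C_1 ≅ Z^9, C_2 ≅ Z^6.

The boundary map ∂_1: C_1 → C_0 maps an edge to its endpoints' difference, ∂[p,q] = q − p. For instance
  ∂bd = d − b.
The resulting 5×9 matrix has rank 4, and its Smith normal form has invariant factors (1,1,1,1).

∂_2: C_2 → C_1 maps a triangle to the signed sum of its edges. For instance
  ∂ade = de − ae + ad,
  ∂ace = ce − ae + ac.
This gives a 9×6 integer matrix of rank 5; reducing to Smith normal form yields diagonal entries (1,1,1,1,1).

Reading off H_k = ker ∂_k / im ∂_{k+1}:

  H_0: rank C_0 − rank ∂_1 = 5 − 4 = 1, and the invariant factors of ∂_1 are all 1, so H_0 ≅ Z.

(K is a triangulation of the 2-sphere S^2.)

H_0 ≅ Z.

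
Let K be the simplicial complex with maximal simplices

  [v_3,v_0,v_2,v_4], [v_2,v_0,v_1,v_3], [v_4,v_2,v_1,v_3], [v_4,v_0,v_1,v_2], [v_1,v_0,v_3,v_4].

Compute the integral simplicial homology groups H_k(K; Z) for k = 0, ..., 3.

Take the total order v_0 < v_1 < v_2 < v_3 < v_4 on the vertex set. Then K (dimension 3) consists of the simplices:

  0-simplices (5): [v_0], [v_1], [v_2], [v_3], [v_4]
  1-simplices (10): [v_0,v_1], [v_0,v_2], [v_0,v_3], [v_0,v_4], [v_1,v_2], [v_1,v_3], [v_1,v_4], [v_2,v_3], [v_2,v_4], [v_3,v_4]
  2-simplices (10): [v_0,v_1,v_2], [v_0,v_1,v_3], [v_0,v_1,v_4], [v_0,v_2,v_3], [v_0,v_2,v_4], [v_0,v_3,v_4], [v_1,v_2,v_3], [v_1,v_2,v_4], [v_1,v_3,v_4], [v_2,v_3,v_4]
  3-simplices (5): [v_0,v_1,v_2,v_3], [v_0,v_1,v_2,v_4], [v_0,v_1,v_3,v_4], [v_0,v_2,v_3,v_4], [v_1,v_2,v_3,v_4]

Hence C_0 ≅ Z^5, C_1 ≅ Z^10, C_2 ≅ Z^10, C_3 ≅ Z^5.

∂_1: C_1 → C_0 sends each edge [p,q] (with p < q) to q − p. For instance
  ∂[v_0,v_1] = [v_1] − [v_0].
This gives a 5×10 integer matrix of rank 4; reducing to Smith normal form yields diagonal entries (1,1,1,1).

The boundary map ∂_2: C_2 → C_1 maps a triangle to the signed sum of its edges. For instance
  ∂[v_0,v_1,v_4] = [v_1,v_4] − [v_0,v_4] + [v_0,v_1],
  ∂[v_0,v_1,v_3] = [v_1,v_3] − [v_0,v_3] + [v_0,v_1].
The resulting 10×10 matrix has rank 6, and its Smith normal form has invariant factors (1,1,1,1,1,1).

∂_3: C_3 → C_2 sends each 3-simplex σ to the alternating sum Σ_i (−1)^i (σ with its i-th vertex removed). For instance
  ∂[v_0,v_1,v_3,v_4] = [v_1,v_3,v_4] − [v_0,v_3,v_4] + [v_0,v_1,v_4] − [v_0,v_1,v_3],
  ∂[v_0,v_1,v_2,v_4] = [v_1,v_2,v_4] − [v_0,v_2,v_4] + [v_0,v_1,v_4] − [v_0,v_1,v_2].
This gives a 10×5 integer matrix of rank 4; reducing to Smith normal form yields diagonal entries (1,1,1,1).

Now H_k = ker ∂_k / im ∂_{k+1}, so:

  H_0: rank C_0 − rank ∂_1 = 5 − 4 = 1, and the invariant factors of ∂_1 are all 1, so H_0 = Z.
  H_1: rank ker ∂_1 − rank ∂_2 = (10 − 4) − 6 = 0, and the invariant factors of ∂_2 are all 1, so H_1 = 0.
  H_2: rank ker ∂_2 − rank ∂_3 = (10 − 6) − 4 = 0, and the invariant factors of ∂_3 are all 1, so H_2 = 0.
  H_3: rank ker ∂_3 − rank ∂_4 = (5 − 4) − 0 = 1, and there is no ∂_4, so H_3 = Z.

As a check, the Euler characteristic is 5 − 10 + 10 − 5 = 0, which agrees with 1 − 0 + 0 − 1 = 0.

H_0 = Z,  H_1 = 0,  H_2 = 0,  H_3 = Z.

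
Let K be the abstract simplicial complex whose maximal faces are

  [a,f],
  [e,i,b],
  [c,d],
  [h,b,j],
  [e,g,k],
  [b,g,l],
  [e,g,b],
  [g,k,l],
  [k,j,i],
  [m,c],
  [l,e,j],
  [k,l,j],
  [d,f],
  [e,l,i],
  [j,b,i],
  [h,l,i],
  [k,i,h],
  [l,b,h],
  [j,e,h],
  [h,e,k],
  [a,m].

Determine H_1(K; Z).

Take the total order a < b < c < d < e < f < g < h < i < j < k < l < m on the vertex set. Then K (dimension 2) consists of the simplices:

  0-simplices (13): a, b, c, d, e, f, g, h, i, j, k, l, m
  1-simplices (29): af, am, be, bg, bh, bi, bj, bl, cd, cm, df, eg, eh, ei, ej, ek, el, gk, gl, hi, hj, hk, hl, ij, ik, il, jk, jl, kl
  2-simplices (16): beg, bei, bgl, bhj, bhl, bij, egk, ehj, ehk, eil, ejl, gkl, hik, hil, ijk, jkl

so the chain groups are C_0 ≅ Z^13, C_1 ≅ Z^29, C_2 ≅ Z^16.

The boundary map ∂_1: C_1 → C_0 is given by ∂[p,q] = [q] − [p].
The resulting 13×29 matrix has rank 11, and its Smith normal form has invariant factors (1,1,1,1,1,1,1,1,1,1,1).

The boundary map ∂_2: C_2 → C_1 acts by ∂[p,q,r] = [q,r] − [p,r] + [p,q]. For instance
  ∂ehj = hj − ej + eh,
  ∂ehk = hk − ek + eh.
As a 29×16 matrix over Z this has rank 15, with invariant factors (1,1,1,1,1,1,1,1,1,1,1,1,1,1,1).

Reading off H_k = ker ∂_k / im ∂_{k+1}:

  H_1: rank ker ∂_1 − rank ∂_2 = (29 − 11) − 15 = 3, and the invariant factors of ∂_2 are all 1, so H_1 ≅ Z^3.

H_1 = Z^3.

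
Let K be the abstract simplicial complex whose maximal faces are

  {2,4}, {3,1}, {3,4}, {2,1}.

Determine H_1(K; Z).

We work with the vertex ordering 1 < 2 < 3 < 4. The simplices of K, each written with vertices in increasing order, are:

  0-simplices (4): [1], [2], [3], [4]
  1-simplices (4): [1,2], [1,3], [2,4], [3,4]

Hence C_0 ≅ Z^4, C_1 ≅ Z^4.

∂_1: C_1 → C_0 maps an edge to its endpoints' difference, ∂[p,q] = q − p.
As a 4×4 matrix over Z this has rank 3, with invariant factors (1,1,1).

Reading off H_k = ker ∂_k / im ∂_{k+1}:

  H_1: rank ker ∂_1 − rank ∂_2 = (4 − 3) − 0 = 1, and there is no ∂_2, so H_1 ≅ Z.

H_1 = Z.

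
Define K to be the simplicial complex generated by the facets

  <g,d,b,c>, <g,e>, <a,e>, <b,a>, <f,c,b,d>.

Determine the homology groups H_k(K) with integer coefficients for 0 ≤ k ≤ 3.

K has 7 vertices, 12 edges, 7 triangles, 2 3-simplices.
rank ∂_0 = 0, rank ∂_1 = 6 ⇒ b_0 = 7 − 0 − 6 = 1; all invariant factors of ∂_1 are 1 so no torsion. So H_0 = Z.
rank ∂_1 = 6, rank ∂_2 = 5 ⇒ b_1 = 12 − 6 − 5 = 1; all invariant factors of ∂_2 are 1 so no torsion. So H_1 = Z.
rank ∂_2 = 5, rank ∂_3 = 2 ⇒ b_2 = 7 − 5 − 2 = 0; all invariant factors of ∂_3 are 1 so no torsion. So H_2 = 0.
rank ∂_3 = 2, rank ∂_4 = 0 ⇒ b_3 = 2 − 2 − 0 = 0. So H_3 = 0.

H_0 = Z,  H_1 = Z,  H_2 = 0,  H_3 = 0.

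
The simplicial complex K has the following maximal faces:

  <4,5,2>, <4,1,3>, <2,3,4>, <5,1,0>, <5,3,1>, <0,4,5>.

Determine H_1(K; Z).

We work with the vertex ordering 0 < 1 < 2 < 3 < 4 < 5. The simplices of K, each written with vertices in increasing order, are:

  0-simplices (6): [0], [1], [2], [3], [4], [5]
  1-simplices (12): [0,1], [0,4], [0,5], [1,3], [1,4], [1,5], [2,3], [2,4], [2,5], [3,4], [3,5], [4,5]
  2-simplices (6): [0,1,5], [0,4,5], [1,3,4], [1,3,5], [2,3,4], [2,4,5]

giving chain groups C_0 ≅ Z^6, C_1 ≅ Z^12, C_2 ≅ Z^6.

∂_1: C_1 → C_0 is given by ∂[p,q] = [q] − [p].
This gives a 6×12 integer matrix of rank 5; reducing to Smith normal form yields diagonal entries (1,1,1,1,1).

Boundary ∂_2: C_2 → C_1 acts by ∂[p,q,r] = [q,r] − [p,r] + [p,q]. For instance
  ∂[2,3,4] = [3,4] − [2,4] + [2,3],
  ∂[1,3,4] = [3,4] − [1,4] + [1,3].
This gives a 12×6 integer matrix of rank 6; reducing to Smith normal form yields diagonal entries (1,1,1,1,1,1).

Now H_k = ker ∂_k / im ∂_{k+1}, so:

  H_1: rank ker ∂_1 − rank ∂_2 = (12 − 5) − 6 = 1, and the invariant factors of ∂_2 are all 1, so H_1 ≅ Z.

(K is a triangulation of the cylinder S^1 x I.)

H_1 = Z.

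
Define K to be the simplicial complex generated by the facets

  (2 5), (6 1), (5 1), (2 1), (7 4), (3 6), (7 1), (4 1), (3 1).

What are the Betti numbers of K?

b_0 = 1, b_1 = 3.

We work with the vertex ordering 1 < 2 < 3 < 4 < 5 < 6 < 7. The simplices of K, each written with vertices in increasing order, are:

  0-simplices (7): [1], [2], [3], [4], [5], [6], [7]
  1-simplices (9): [1,2], [1,3], [1,4], [1,5], [1,6], [1,7], [2,5], [3,6], [4,7]

giving chain groups C_0 ≅ Z^7, C_1 ≅ Z^9.

Boundary ∂_1: C_1 → C_0 maps an edge to its endpoints' difference, ∂[p,q] = q − p. For instance
  ∂[1,5] = [5] − [1].
As a 7×9 matrix over Z this has rank 6, with invariant factors (1,1,1,1,1,1).

From H_k ≅ ker(∂_k) / im(∂_{k+1}) we obtain:

  H_0: rank C_0 − rank ∂_1 = 7 − 6 = 1, and the invariant factors of ∂_1 are all 1, so H_0 = Z.
  H_1: rank ker ∂_1 − rank ∂_2 = (9 − 6) − 0 = 3, and there is no ∂_2, so H_1 = Z^3.

(K is a triangulation of a wedge of 3 circles.)

Hence the Betti numbers are b_0 = 1, b_1 = 3.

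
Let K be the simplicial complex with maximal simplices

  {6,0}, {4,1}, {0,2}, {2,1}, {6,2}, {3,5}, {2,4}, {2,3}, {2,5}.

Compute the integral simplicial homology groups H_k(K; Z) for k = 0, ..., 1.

K has 7 vertices, 9 edges.
rank ∂_0 = 0, rank ∂_1 = 6 ⇒ b_0 = 7 − 0 − 6 = 1; all invariant factors of ∂_1 are 1 so no torsion. So H_0 = Z.
rank ∂_1 = 6, rank ∂_2 = 0 ⇒ b_1 = 9 − 6 − 0 = 3. So H_1 = Z^3.

H_0 ≅ Z,  H_1 ≅ Z^3.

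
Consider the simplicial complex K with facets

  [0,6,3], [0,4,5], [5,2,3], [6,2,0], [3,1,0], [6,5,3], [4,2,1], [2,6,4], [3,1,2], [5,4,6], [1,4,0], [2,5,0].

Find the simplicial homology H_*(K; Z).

Order the vertices as 0 < 1 < 2 < 3 < 4 < 5 < 6. Listing each simplex with vertices in this order, K has dimension 2 with simplices:

  0-simplices (7): [0], [1], [2], [3], [4], [5], [6]
  1-simplices (18): [0,1], [0,2], [0,3], [0,4], [0,5], [0,6], [1,2], [1,3], [1,4], [2,3], [2,4], [2,5], [2,6], [3,5], [3,6], [4,5], [4,6], [5,6]
  2-simplices (12): [0,1,3], [0,1,4], [0,2,5], [0,2,6], [0,3,6], [0,4,5], [1,2,3], [1,2,4], [2,3,5], [2,4,6], [3,5,6], [4,5,6]

so the chain groups are C_0 ≅ Z^7, C_1 ≅ Z^18, C_2 ≅ Z^12.

∂_1: C_1 → C_0 maps an edge to its endpoints' difference, ∂[p,q] = q − p.
This gives a 7×18 integer matrix of rank 6; reducing to Smith normal form yields diagonal entries (1,1,1,1,1,1).

Boundary ∂_2: C_2 → C_1 maps a triangle to the signed sum of its edges. For instance
  ∂[1,2,3] = [2,3] − [1,3] + [1,2],
  ∂[0,3,6] = [3,6] − [0,6] + [0,3].
The resulting 18×12 matrix has rank 12, and its Smith normal form has invariant factors (1,1,1,1,1,1,1,1,1,1,1,2).

Now H_k = ker ∂_k / im ∂_{k+1}, so:

  H_0: rank C_0 − rank ∂_1 = 7 − 6 = 1, and the invariant factors of ∂_1 are all 1, so H_0 = Z.
  H_1: rank ker ∂_1 − rank ∂_2 = (18 − 6) − 12 = 0, and ∂_2 has invariant factor 2 > 1, so H_1 = Z_2.
  H_2: rank ker ∂_2 − rank ∂_3 = (12 − 12) − 0 = 0, and there is no ∂_3, so H_2 = 0.

H_0 = Z,  H_1 = Z_2,  H_2 = 0.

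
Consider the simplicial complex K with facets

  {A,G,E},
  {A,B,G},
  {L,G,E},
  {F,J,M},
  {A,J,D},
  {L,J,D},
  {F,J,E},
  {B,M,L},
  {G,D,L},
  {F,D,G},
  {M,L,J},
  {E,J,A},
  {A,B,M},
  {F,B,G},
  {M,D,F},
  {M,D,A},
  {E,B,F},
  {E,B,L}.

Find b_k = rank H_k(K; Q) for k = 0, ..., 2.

Order the vertices as A < B < D < E < F < G < J < L < M. Listing each simplex with vertices in this order, K has dimension 2 with simplices:

  0-simplices (9): A, B, D, E, F, G, J, L, M
  1-simplices (27): AB, AD, AE, AG, AJ, AM, BE, BF, BG, BL, BM, DF, DG, DJ, DL, DM, EF, EG, EJ, EL, FG, FJ, FM, GL, JL, JM, LM
  2-simplices (18): ABG, ABM, ADJ, ADM, AEG, AEJ, BEF, BEL, BFG, BLM, DFG, DFM, DGL, DJL, EFJ, EGL, FJM, JLM

so the chain groups are C_0 ≅ Z^9, C_1 ≅ Z^27, C_2 ≅ Z^18.

The boundary map ∂_1: C_1 → C_0 sends each edge [p,q] (with p < q) to q − p. For instance
  ∂AM = M − A.
This gives a 9×27 integer matrix of rank 8; reducing to Smith normal form yields diagonal entries (1,1,1,1,1,1,1,1).

Boundary ∂_2: C_2 → C_1 maps a triangle to the signed sum of its edges. For instance
  ∂DFG = FG − DG + DF,
  ∂AEG = EG − AG + AE.
The resulting 27×18 matrix has rank 18, and its Smith normal form has invariant factors (1,1,1,1,1,1,1,1,1,1,1,1,1,1,1,1,1,2).

Now H_k = ker ∂_k / im ∂_{k+1}, so:

  H_0: rank C_0 − rank ∂_1 = 9 − 8 = 1, and the invariant factors of ∂_1 are all 1, so H_0 = Z.
  H_1: rank ker ∂_1 − rank ∂_2 = (27 − 8) − 18 = 1, and ∂_2 has invariant factor 2 > 1, so H_1 = Z ⊕ Z/2Z.
  H_2: rank ker ∂_2 − rank ∂_3 = (18 − 18) − 0 = 0, and there is no ∂_3, so H_2 = 0.

(K is a triangulation of the Klein bottle.)

Hence the Betti numbers are b_0 = 1, b_1 = 1, b_2 = 0.

b_0 = 1, b_1 = 1, b_2 = 0.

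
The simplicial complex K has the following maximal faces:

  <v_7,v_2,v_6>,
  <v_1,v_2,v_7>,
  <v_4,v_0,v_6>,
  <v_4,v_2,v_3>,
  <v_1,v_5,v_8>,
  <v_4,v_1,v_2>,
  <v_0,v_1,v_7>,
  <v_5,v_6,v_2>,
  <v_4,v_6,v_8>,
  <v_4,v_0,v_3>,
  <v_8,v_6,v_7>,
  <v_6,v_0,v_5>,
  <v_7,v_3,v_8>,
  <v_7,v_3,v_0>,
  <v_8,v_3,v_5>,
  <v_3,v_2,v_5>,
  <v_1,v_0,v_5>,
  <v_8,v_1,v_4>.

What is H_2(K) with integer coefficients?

H_2 ≅ Z.

We work with the vertex ordering v_0 < v_1 < v_2 < v_3 < v_4 < v_5 < v_6 < v_7 < v_8. The simplices of K, each written with vertices in increasing order, are:

  0-simplices (9): [v_0], [v_1], [v_2], [v_3], [v_4], [v_5], [v_6], [v_7], [v_8]
  1-simplices (27): (27 of them)
  2-simplices (18): (18 of them)

giving chain groups C_0 ≅ Z^9, C_1 ≅ Z^27, C_2 ≅ Z^18.

Boundary ∂_1: C_1 → C_0 maps an edge to its endpoints' difference, ∂[p,q] = q − p. For instance
  ∂[v_2,v_4] = [v_4] − [v_2].
As a 9×27 matrix over Z this has rank 8, with invariant factors (1,1,1,1,1,1,1,1).

Boundary ∂_2: C_2 → C_1 acts by ∂[p,q,r] = [q,r] − [p,r] + [p,q]. For instance
  ∂[v_3,v_5,v_8] = [v_5,v_8] − [v_3,v_8] + [v_3,v_5],
  ∂[v_0,v_3,v_4] = [v_3,v_4] − [v_0,v_4] + [v_0,v_3].
As a 27×18 matrix over Z this has rank 17, with invariant factors (1,1,1,1,1,1,1,1,1,1,1,1,1,1,1,1,1).

Computing H_k = (kernel of ∂_k) / (image of ∂_{k+1}):

  H_2: rank ker ∂_2 − rank ∂_3 = (18 − 17) − 0 = 1, and there is no ∂_3, so H_2 = Z.

(K is a triangulation of the torus T^2.)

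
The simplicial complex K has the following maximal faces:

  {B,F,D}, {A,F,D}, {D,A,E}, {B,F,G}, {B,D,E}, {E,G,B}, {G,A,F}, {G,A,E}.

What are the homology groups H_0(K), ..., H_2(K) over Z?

Take the total order A < B < D < E < F < G on the vertex set. Then K (dimension 2) consists of the simplices:

  0-simplices (6): A, B, D, E, F, G
  1-simplices (12): AD, AE, AF, AG, BD, BE, BF, BG, DE, DF, EG, FG
  2-simplices (8): ADE, ADF, AEG, AFG, BDE, BDF, BEG, BFG

giving chain groups C_0 ≅ Z^6, C_1 ≅ Z^12, C_2 ≅ Z^8.

Boundary ∂_1: C_1 → C_0 sends each edge [p,q] (with p < q) to q − p. For instance
  ∂BE = E − B.
The 6×12 boundary matrix has rank 5 and Smith normal form diag(1,1,1,1,1).

Boundary ∂_2: C_2 → C_1 maps a triangle to the signed sum of its edges. For instance
  ∂ADE = DE − AE + AD,
  ∂BDE = DE − BE + BD.
The 12×8 boundary matrix has rank 7 and Smith normal form diag(1,1,1,1,1,1,1).

Now H_k = ker ∂_k / im ∂_{k+1}, so:

  H_0: rank C_0 − rank ∂_1 = 6 − 5 = 1, and the invariant factors of ∂_1 are all 1, so H_0 = Z.
  H_1: rank ker ∂_1 − rank ∂_2 = (12 − 5) − 7 = 0, and the invariant factors of ∂_2 are all 1, so H_1 = 0.
  H_2: rank ker ∂_2 − rank ∂_3 = (8 − 7) − 0 = 1, and there is no ∂_3, so H_2 = Z.

As a check, the Euler characteristic is 6 − 12 + 8 = 2, which agrees with 1 − 0 + 1 = 2.

H_0 ≅ Z,  H_1 = 0,  H_2 ≅ Z.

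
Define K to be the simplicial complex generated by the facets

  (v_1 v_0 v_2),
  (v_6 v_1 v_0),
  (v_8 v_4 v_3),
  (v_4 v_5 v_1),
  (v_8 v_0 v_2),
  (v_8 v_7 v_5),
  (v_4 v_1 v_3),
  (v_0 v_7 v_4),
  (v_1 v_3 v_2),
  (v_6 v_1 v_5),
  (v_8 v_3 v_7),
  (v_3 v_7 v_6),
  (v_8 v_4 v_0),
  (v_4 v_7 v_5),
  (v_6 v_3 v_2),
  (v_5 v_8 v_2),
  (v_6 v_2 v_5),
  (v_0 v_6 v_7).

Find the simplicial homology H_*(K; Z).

Order the vertices as v_0 < v_1 < v_2 < v_3 < v_4 < v_5 < v_6 < v_7 < v_8. Listing each simplex with vertices in this order, K has dimension 2 with simplices:

  0-simplices (9): [v_0], [v_1], [v_2], [v_3], [v_4], [v_5], [v_6], [v_7], [v_8]
  1-simplices (27): (27 of them)
  2-simplices (18): (18 of them)

Hence C_0 ≅ Z^9, C_1 ≅ Z^27, C_2 ≅ Z^18.

Boundary ∂_1: C_1 → C_0 maps an edge to its endpoints' difference, ∂[p,q] = q − p. For instance
  ∂[v_5,v_8] = [v_8] − [v_5].
The 9×27 boundary matrix has rank 8 and Smith normal form diag(1,1,1,1,1,1,1,1).

Boundary ∂_2: C_2 → C_1 maps a triangle to the signed sum of its edges. For instance
  ∂[v_0,v_1,v_6] = [v_1,v_6] − [v_0,v_6] + [v_0,v_1],
  ∂[v_0,v_6,v_7] = [v_6,v_7] − [v_0,v_7] + [v_0,v_6].
The resulting 27×18 matrix has rank 18, and its Smith normal form has invariant factors (1,1,1,1,1,1,1,1,1,1,1,1,1,1,1,1,1,2).

Reading off H_k = ker ∂_k / im ∂_{k+1}:

  H_0: rank C_0 − rank ∂_1 = 9 − 8 = 1, and the invariant factors of ∂_1 are all 1, so H_0 = Z.
  H_1: rank ker ∂_1 − rank ∂_2 = (27 − 8) − 18 = 1, and ∂_2 has invariant factor 2 > 1, so H_1 = Z ⊕ Z/2.
  H_2: rank ker ∂_2 − rank ∂_3 = (18 − 18) − 0 = 0, and there is no ∂_3, so H_2 = 0.

H_0 = Z,  H_1 = Z ⊕ Z/2,  H_2 = 0.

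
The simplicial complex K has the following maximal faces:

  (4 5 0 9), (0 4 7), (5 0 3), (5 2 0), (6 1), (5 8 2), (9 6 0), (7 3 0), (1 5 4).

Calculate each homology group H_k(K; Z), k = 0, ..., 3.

H_0 = Z,  H_1 = Z,  H_2 = 0,  H_3 = 0.

We work with the vertex ordering 0 < 1 < 2 < 3 < 4 < 5 < 6 < 7 < 8 < 9. The simplices of K, each written with vertices in increasing order, are:

  0-simplices (10): [0], [1], [2], [3], [4], [5], [6], [7], [8], [9]
  1-simplices (20): [0,2], [0,3], [0,4], [0,5], [0,6], [0,7], [0,9], [1,4], [1,5], [1,6], [2,5], [2,8], [3,5], [3,7], [4,5], [4,7], [4,9], [5,8], [5,9], [6,9]
  2-simplices (11): [0,2,5], [0,3,5], [0,3,7], [0,4,5], [0,4,7], [0,4,9], [0,5,9], [0,6,9], [1,4,5], [2,5,8], [4,5,9]
  3-simplices (1): [0,4,5,9]

so the chain groups are C_0 ≅ Z^10, C_1 ≅ Z^20, C_2 ≅ Z^11, C_3 ≅ Z^1.

The boundary map ∂_1: C_1 → C_0 sends each edge [p,q] (with p < q) to q − p. For instance
  ∂[1,4] = [4] − [1].
The 10×20 boundary matrix has rank 9 and Smith normal form diag(1,1,1,1,1,1,1,1,1).

∂_2: C_2 → C_1 maps a triangle to the signed sum of its edges. For instance
  ∂[4,5,9] = [5,9] − [4,9] + [4,5],
  ∂[0,4,9] = [4,9] − [0,9] + [0,4].
This gives a 20×11 integer matrix of rank 10; reducing to Smith normal form yields diagonal entries (1,1,1,1,1,1,1,1,1,1).

∂_3: C_3 → C_2 sends each 3-simplex σ to the alternating sum Σ_i (−1)^i (σ with its i-th vertex removed). For instance
  ∂[0,4,5,9] = [4,5,9] − [0,5,9] + [0,4,9] − [0,4,5].
This gives a 11×1 integer matrix of rank 1; reducing to Smith normal form yields diagonal entries (1).

Computing H_k = (kernel of ∂_k) / (image of ∂_{k+1}):

  H_0: rank C_0 − rank ∂_1 = 10 − 9 = 1, and the invariant factors of ∂_1 are all 1, so H_0 = Z.
  H_1: rank ker ∂_1 − rank ∂_2 = (20 − 9) − 10 = 1, and the invariant factors of ∂_2 are all 1, so H_1 = Z.
  H_2: rank ker ∂_2 − rank ∂_3 = (11 − 10) − 1 = 0, and the invariant factors of ∂_3 are all 1, so H_2 = 0.
  H_3: rank ker ∂_3 − rank ∂_4 = (1 − 1) − 0 = 0, and there is no ∂_4, so H_3 = 0.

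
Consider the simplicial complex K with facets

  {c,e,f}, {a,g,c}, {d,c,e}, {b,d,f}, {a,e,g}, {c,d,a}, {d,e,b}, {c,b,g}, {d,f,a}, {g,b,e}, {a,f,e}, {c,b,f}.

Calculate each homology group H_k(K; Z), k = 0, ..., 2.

We work with the vertex ordering a < b < c < d < e < f < g. The simplices of K, each written with vertices in increasing order, are:

  0-simplices (7): a, b, c, d, e, f, g
  1-simplices (18): ac, ad, ae, af, ag, bc, bd, be, bf, bg, cd, ce, cf, cg, de, df, ef, eg
  2-simplices (12): acd, acg, adf, aef, aeg, bcf, bcg, bde, bdf, beg, cde, cef

Hence C_0 ≅ Z^7, C_1 ≅ Z^18, C_2 ≅ Z^12.

Boundary ∂_1: C_1 → C_0 sends each edge [p,q] (with p < q) to q − p. For instance
  ∂de = e − d.
The resulting 7×18 matrix has rank 6, and its Smith normal form has invariant factors (1,1,1,1,1,1).

The boundary map ∂_2: C_2 → C_1 sends each 2-simplex [p,q,r] to [q,r] − [p,r] + [p,q]. For instance
  ∂bde = de − be + bd,
  ∂aeg = eg − ag + ae.
As a 18×12 matrix over Z this has rank 12, with invariant factors (1,1,1,1,1,1,1,1,1,1,1,2).

Reading off H_k = ker ∂_k / im ∂_{k+1}:

  H_0: rank C_0 − rank ∂_1 = 7 − 6 = 1, and the invariant factors of ∂_1 are all 1, so H_0 = Z.
  H_1: rank ker ∂_1 − rank ∂_2 = (18 − 6) − 12 = 0, and ∂_2 has invariant factor 2 > 1, so H_1 = Z/2Z.
  H_2: rank ker ∂_2 − rank ∂_3 = (12 − 12) − 0 = 0, and there is no ∂_3, so H_2 = 0.

(K is a triangulation of the real projective plane RP^2.)

H_0 ≅ Z,  H_1 ≅ Z/2Z,  H_2 = 0.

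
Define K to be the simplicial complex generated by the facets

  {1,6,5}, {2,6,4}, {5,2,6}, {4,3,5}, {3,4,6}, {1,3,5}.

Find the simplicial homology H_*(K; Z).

Order the vertices as 1 < 2 < 3 < 4 < 5 < 6. Listing each simplex with vertices in this order, K has dimension 2 with simplices:

  0-simplices (6): [1], [2], [3], [4], [5], [6]
  1-simplices (12): [1,3], [1,5], [1,6], [2,4], [2,5], [2,6], [3,4], [3,5], [3,6], [4,5], [4,6], [5,6]
  2-simplices (6): [1,3,5], [1,5,6], [2,4,6], [2,5,6], [3,4,5], [3,4,6]

Hence C_0 ≅ Z^6, C_1 ≅ Z^12, C_2 ≅ Z^6.

Boundary ∂_1: C_1 → C_0 is given by ∂[p,q] = [q] − [p].
As a 6×12 matrix over Z this has rank 5, with invariant factors (1,1,1,1,1).

The boundary map ∂_2: C_2 → C_1 sends each 2-simplex [p,q,r] to [q,r] − [p,r] + [p,q]. For instance
  ∂[3,4,5] = [4,5] − [3,5] + [3,4],
  ∂[1,3,5] = [3,5] − [1,5] + [1,3].
This gives a 12×6 integer matrix of rank 6; reducing to Smith normal form yields diagonal entries (1,1,1,1,1,1).

Reading off H_k = ker ∂_k / im ∂_{k+1}:

  H_0: rank C_0 − rank ∂_1 = 6 − 5 = 1, and the invariant factors of ∂_1 are all 1, so H_0 = Z.
  H_1: rank ker ∂_1 − rank ∂_2 = (12 − 5) − 6 = 1, and the invariant factors of ∂_2 are all 1, so H_1 = Z.
  H_2: rank ker ∂_2 − rank ∂_3 = (6 − 6) − 0 = 0, and there is no ∂_3, so H_2 = 0.

As a check, the Euler characteristic is 6 − 12 + 6 = 0, which agrees with 1 − 1 + 0 = 0.

H_0 ≅ Z,  H_1 ≅ Z,  H_2 = 0.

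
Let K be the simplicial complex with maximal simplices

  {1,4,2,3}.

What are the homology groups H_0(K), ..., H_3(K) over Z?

Order the vertices as 1 < 2 < 3 < 4. Listing each simplex with vertices in this order, K has dimension 3 with simplices:

  0-simplices (4): [1], [2], [3], [4]
  1-simplices (6): [1,2], [1,3], [1,4], [2,3], [2,4], [3,4]
  2-simplices (4): [1,2,3], [1,2,4], [1,3,4], [2,3,4]
  3-simplices (1): [1,2,3,4]

giving chain groups C_0 ≅ Z^4, C_1 ≅ Z^6, C_2 ≅ Z^4, C_3 ≅ Z^1.

∂_1: C_1 → C_0 is given by ∂[p,q] = [q] − [p]. For instance
  ∂[1,4] = [4] − [1].
As a 4×6 matrix over Z this has rank 3, with invariant factors (1,1,1).

∂_2: C_2 → C_1 maps a triangle to the signed sum of its edges. For instance
  ∂[1,2,4] = [2,4] − [1,4] + [1,2],
  ∂[2,3,4] = [3,4] − [2,4] + [2,3].
As a 6×4 matrix over Z this has rank 3, with invariant factors (1,1,1).

The boundary map ∂_3: C_3 → C_2 sends each 3-simplex σ to the alternating sum Σ_i (−1)^i (σ with its i-th vertex removed). For instance
  ∂[1,2,3,4] = [2,3,4] − [1,3,4] + [1,2,4] − [1,2,3].
As a 4×1 matrix over Z this has rank 1, with invariant factors (1).

Computing H_k = (kernel of ∂_k) / (image of ∂_{k+1}):

  H_0: rank C_0 − rank ∂_1 = 4 − 3 = 1, and the invariant factors of ∂_1 are all 1, so H_0 = Z.
  H_1: rank ker ∂_1 − rank ∂_2 = (6 − 3) − 3 = 0, and the invariant factors of ∂_2 are all 1, so H_1 = 0.
  H_2: rank ker ∂_2 − rank ∂_3 = (4 − 3) − 1 = 0, and the invariant factors of ∂_3 are all 1, so H_2 = 0.
  H_3: rank ker ∂_3 − rank ∂_4 = (1 − 1) − 0 = 0, and there is no ∂_4, so H_3 = 0.

H_0 ≅ Z,  H_1 = 0,  H_2 = 0,  H_3 = 0.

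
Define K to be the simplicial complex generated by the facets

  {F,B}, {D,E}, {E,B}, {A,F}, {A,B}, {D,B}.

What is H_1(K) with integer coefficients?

H_1 = Z^2.

K has 5 vertices, 6 edges.
rank ∂_1 = 4, rank ∂_2 = 0 ⇒ b_1 = 6 − 4 − 0 = 2. So H_1 = Z^2.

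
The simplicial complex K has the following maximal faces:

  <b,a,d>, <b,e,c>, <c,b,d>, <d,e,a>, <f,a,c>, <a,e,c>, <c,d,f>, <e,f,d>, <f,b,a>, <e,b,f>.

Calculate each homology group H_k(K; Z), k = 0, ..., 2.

K has 6 vertices, 15 edges, 10 triangles.
rank ∂_0 = 0, rank ∂_1 = 5 ⇒ b_0 = 6 − 0 − 5 = 1; all invariant factors of ∂_1 are 1 so no torsion. So H_0 = Z.
rank ∂_1 = 5, rank ∂_2 = 10 ⇒ b_1 = 15 − 5 − 10 = 0; ∂_2 has invariant factor(s) [2] giving torsion. So H_1 = Z/2Z.
rank ∂_2 = 10, rank ∂_3 = 0 ⇒ b_2 = 10 − 10 − 0 = 0. So H_2 = 0.

H_0 ≅ Z,  H_1 ≅ Z/2Z,  H_2 = 0.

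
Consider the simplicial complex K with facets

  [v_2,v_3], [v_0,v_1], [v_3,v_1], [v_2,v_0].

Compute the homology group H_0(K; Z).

H_0 ≅ Z.

Take the total order v_0 < v_1 < v_2 < v_3 on the vertex set. Then K (dimension 1) consists of the simplices:

  0-simplices (4): [v_0], [v_1], [v_2], [v_3]
  1-simplices (4): [v_0,v_1], [v_0,v_2], [v_1,v_3], [v_2,v_3]

giving chain groups C_0 ≅ Z^4, C_1 ≅ Z^4.

The boundary map ∂_1: C_1 → C_0 maps an edge to its endpoints' difference, ∂[p,q] = q − p. For instance
  ∂[v_0,v_1] = [v_1] − [v_0].
The 4×4 boundary matrix has rank 3 and Smith normal form diag(1,1,1).

Reading off H_k = ker ∂_k / im ∂_{k+1}:

  H_0: rank C_0 − rank ∂_1 = 4 − 3 = 1, and the invariant factors of ∂_1 are all 1, so H_0 ≅ Z.

(K is a triangulation of the circle S^1.)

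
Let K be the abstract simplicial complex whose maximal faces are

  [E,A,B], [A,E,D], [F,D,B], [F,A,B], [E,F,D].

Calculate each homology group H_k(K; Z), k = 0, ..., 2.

H_0 ≅ Z,  H_1 ≅ Z,  H_2 = 0.

Order the vertices as A < B < D < E < F. Listing each simplex with vertices in this order, K has dimension 2 with simplices:

  0-simplices (5): A, B, D, E, F
  1-simplices (10): AB, AD, AE, AF, BD, BE, BF, DE, DF, EF
  2-simplices (5): ABE, ABF, ADE, BDF, DEF

giving chain groups C_0 ≅ Z^5, C_1 ≅ Z^10, C_2 ≅ Z^5.

∂_1: C_1 → C_0 sends each edge [p,q] (with p < q) to q − p. For instance
  ∂EF = F − E.
The resulting 5×10 matrix has rank 4, and its Smith normal form has invariant factors (1,1,1,1).

The boundary map ∂_2: C_2 → C_1 maps a triangle to the signed sum of its edges. For instance
  ∂ADE = DE − AE + AD,
  ∂BDF = DF − BF + BD.
The 10×5 boundary matrix has rank 5 and Smith normal form diag(1,1,1,1,1).

Now H_k = ker ∂_k / im ∂_{k+1}, so:

  H_0: rank C_0 − rank ∂_1 = 5 − 4 = 1, and the invariant factors of ∂_1 are all 1, so H_0 = Z.
  H_1: rank ker ∂_1 − rank ∂_2 = (10 − 4) − 5 = 1, and the invariant factors of ∂_2 are all 1, so H_1 = Z.
  H_2: rank ker ∂_2 − rank ∂_3 = (5 − 5) − 0 = 0, and there is no ∂_3, so H_2 = 0.

As a check, the Euler characteristic is 5 − 10 + 5 = 0, which agrees with 1 − 1 + 0 = 0.
(K is a triangulation of the Möbius band.)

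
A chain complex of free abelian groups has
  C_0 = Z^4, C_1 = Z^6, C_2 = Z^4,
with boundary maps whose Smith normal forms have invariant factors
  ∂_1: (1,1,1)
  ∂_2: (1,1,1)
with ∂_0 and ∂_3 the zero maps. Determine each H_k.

H_0 ≅ Z,  H_1 = 0,  H_2 ≅ Z.

H_0: b_0 = 4 − 0 − 3 = 1; torsion from ∂_1 factors > 1: none. So H_0 ≅ Z.
H_1: b_1 = 6 − 3 − 3 = 0; torsion from ∂_2 factors > 1: none. So H_1 ≅ 0.
H_2: b_2 = 4 − 3 − 0 = 1; torsion from ∂_3 factors > 1: none. So H_2 ≅ Z.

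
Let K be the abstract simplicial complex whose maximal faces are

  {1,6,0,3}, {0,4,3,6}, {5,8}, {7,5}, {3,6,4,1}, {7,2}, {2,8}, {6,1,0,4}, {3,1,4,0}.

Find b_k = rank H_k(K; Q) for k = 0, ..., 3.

b_0 = 2, b_1 = 1, b_2 = 0, b_3 = 1.

Take the total order 0 < 1 < 2 < 3 < 4 < 5 < 6 < 7 < 8 on the vertex set. Then K (dimension 3) consists of the simplices:

  0-simplices (9): [0], [1], [2], [3], [4], [5], [6], [7], [8]
  1-simplices (14): [0,1], [0,3], [0,4], [0,6], [1,3], [1,4], [1,6], [2,7], [2,8], [3,4], [3,6], [4,6], [5,7], [5,8]
  2-simplices (10): [0,1,3], [0,1,4], [0,1,6], [0,3,4], [0,3,6], [0,4,6], [1,3,4], [1,3,6], [1,4,6], [3,4,6]
  3-simplices (5): [0,1,3,4], [0,1,3,6], [0,1,4,6], [0,3,4,6], [1,3,4,6]

Hence C_0 ≅ Z^9, C_1 ≅ Z^14, C_2 ≅ Z^10, C_3 ≅ Z^5.

∂_1: C_1 → C_0 maps an edge to its endpoints' difference, ∂[p,q] = q − p.
The resulting 9×14 matrix has rank 7, and its Smith normal form has invariant factors (1,1,1,1,1,1,1).

∂_2: C_2 → C_1 maps a triangle to the signed sum of its edges. For instance
  ∂[1,3,4] = [3,4] − [1,4] + [1,3],
  ∂[0,3,6] = [3,6] − [0,6] + [0,3].
This gives a 14×10 integer matrix of rank 6; reducing to Smith normal form yields diagonal entries (1,1,1,1,1,1).

The boundary map ∂_3: C_3 → C_2 sends each 3-simplex σ to the alternating sum Σ_i (−1)^i (σ with its i-th vertex removed). For instance
  ∂[1,3,4,6] = [3,4,6] − [1,4,6] + [1,3,6] − [1,3,4],
  ∂[0,1,4,6] = [1,4,6] − [0,4,6] + [0,1,6] − [0,1,4].
The 10×5 boundary matrix has rank 4 and Smith normal form diag(1,1,1,1).

Reading off H_k = ker ∂_k / im ∂_{k+1}:

  H_0: rank C_0 − rank ∂_1 = 9 − 7 = 2, and the invariant factors of ∂_1 are all 1, so H_0 = Z^2.
  H_1: rank ker ∂_1 − rank ∂_2 = (14 − 7) − 6 = 1, and the invariant factors of ∂_2 are all 1, so H_1 = Z.
  H_2: rank ker ∂_2 − rank ∂_3 = (10 − 6) − 4 = 0, and the invariant factors of ∂_3 are all 1, so H_2 = 0.
  H_3: rank ker ∂_3 − rank ∂_4 = (5 − 4) − 0 = 1, and there is no ∂_4, so H_3 = Z.

(K is a triangulation of the disjoint union of the 3-sphere S^3 and the circle S^1.)

Hence the Betti numbers are b_0 = 2, b_1 = 1, b_2 = 0, b_3 = 1.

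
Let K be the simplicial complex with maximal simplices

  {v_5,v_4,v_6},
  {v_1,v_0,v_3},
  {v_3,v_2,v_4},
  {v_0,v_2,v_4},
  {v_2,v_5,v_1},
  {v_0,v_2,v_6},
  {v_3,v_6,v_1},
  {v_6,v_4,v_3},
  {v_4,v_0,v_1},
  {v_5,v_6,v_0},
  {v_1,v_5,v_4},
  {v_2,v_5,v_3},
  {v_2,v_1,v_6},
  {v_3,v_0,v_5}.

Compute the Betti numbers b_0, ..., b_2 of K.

b_0 = 1, b_1 = 2, b_2 = 1.

Fix the vertex order v_0 < v_1 < v_2 < v_3 < v_4 < v_5 < v_6 and write every simplex with vertices in increasing order. Then dim K = 2 and the simplices of K are:

  0-simplices (7): [v_0], [v_1], [v_2], [v_3], [v_4], [v_5], [v_6]
  1-simplices (21): (21 of them)
  2-simplices (14): (14 of them)

giving chain groups C_0 ≅ Z^7, C_1 ≅ Z^21, C_2 ≅ Z^14.

The boundary map ∂_1: C_1 → C_0 sends each edge [p,q] (with p < q) to q − p. For instance
  ∂[v_1,v_6] = [v_6] − [v_1].
This gives a 7×21 integer matrix of rank 6; reducing to Smith normal form yields diagonal entries (1,1,1,1,1,1).

The boundary map ∂_2: C_2 → C_1 sends each 2-simplex [p,q,r] to [q,r] − [p,r] + [p,q]. For instance
  ∂[v_2,v_3,v_5] = [v_3,v_5] − [v_2,v_5] + [v_2,v_3],
  ∂[v_0,v_5,v_6] = [v_5,v_6] − [v_0,v_6] + [v_0,v_5].
The resulting 21×14 matrix has rank 13, and its Smith normal form has invariant factors (1,1,1,1,1,1,1,1,1,1,1,1,1).

Computing H_k = (kernel of ∂_k) / (image of ∂_{k+1}):

  H_0: rank C_0 − rank ∂_1 = 7 − 6 = 1, and the invariant factors of ∂_1 are all 1, so H_0 ≅ Z.
  H_1: rank ker ∂_1 − rank ∂_2 = (21 − 6) − 13 = 2, and the invariant factors of ∂_2 are all 1, so H_1 ≅ Z^2.
  H_2: rank ker ∂_2 − rank ∂_3 = (14 − 13) − 0 = 1, and there is no ∂_3, so H_2 ≅ Z.

As a check, the Euler characteristic is 7 − 21 + 14 = 0, which agrees with 1 − 2 + 1 = 0.

Hence the Betti numbers are b_0 = 1, b_1 = 2, b_2 = 1.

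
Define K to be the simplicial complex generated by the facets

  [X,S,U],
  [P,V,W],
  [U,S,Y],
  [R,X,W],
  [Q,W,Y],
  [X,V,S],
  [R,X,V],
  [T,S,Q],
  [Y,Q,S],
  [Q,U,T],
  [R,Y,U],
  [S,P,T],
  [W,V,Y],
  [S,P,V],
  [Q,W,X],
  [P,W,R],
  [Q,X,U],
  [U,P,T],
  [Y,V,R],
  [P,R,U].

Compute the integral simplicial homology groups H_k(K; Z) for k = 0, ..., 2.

Take the total order P < Q < R < S < T < U < V < W < X < Y on the vertex set. Then K (dimension 2) consists of the simplices:

  0-simplices (10): P, Q, R, S, T, U, V, W, X, Y
  1-simplices (30): PR, PS, PT, PU, PV, PW, QS, QT, QU, QW, QX, QY, RU, RV, RW, RX, RY, ST, SU, SV, SX, SY, TU, UX, UY, VW, VX, VY, WX, WY
  2-simplices (20): PRU, PRW, PST, PSV, PTU, PVW, QST, QSY, QTU, QUX, QWX, QWY, RUY, RVX, RVY, RWX, SUX, SUY, SVX, VWY

so the chain groups are C_0 ≅ Z^10, C_1 ≅ Z^30, C_2 ≅ Z^20.

The boundary map ∂_1: C_1 → C_0 maps an edge to its endpoints' difference, ∂[p,q] = q − p. For instance
  ∂RX = X − R.
The 10×30 boundary matrix has rank 9 and Smith normal form diag(1,1,1,1,1,1,1,1,1).

The boundary map ∂_2: C_2 → C_1 sends each 2-simplex [p,q,r] to [q,r] − [p,r] + [p,q]. For instance
  ∂QWY = WY − QY + QW,
  ∂QTU = TU − QU + QT.
The resulting 30×20 matrix has rank 20, and its Smith normal form has invariant factors (1,1,1,1,1,1,1,1,1,1,1,1,1,1,1,1,1,1,1,2).

Now H_k = ker ∂_k / im ∂_{k+1}, so:

  H_0: rank C_0 − rank ∂_1 = 10 − 9 = 1, and the invariant factors of ∂_1 are all 1, so H_0 = Z.
  H_1: rank ker ∂_1 − rank ∂_2 = (30 − 9) − 20 = 1, and ∂_2 has invariant factor 2 > 1, so H_1 = Z × Z/2.
  H_2: rank ker ∂_2 − rank ∂_3 = (20 − 20) − 0 = 0, and there is no ∂_3, so H_2 = 0.

H_0 = Z,  H_1 = Z × Z/2,  H_2 = 0.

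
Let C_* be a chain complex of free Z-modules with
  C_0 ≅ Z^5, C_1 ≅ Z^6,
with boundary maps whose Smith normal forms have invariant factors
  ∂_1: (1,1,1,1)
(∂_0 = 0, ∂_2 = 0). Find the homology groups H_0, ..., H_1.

H_0 = Z,  H_1 = Z^2.

H_0: b_0 = 5 − 0 − 4 = 1; torsion from ∂_1 factors > 1: none. So H_0 = Z.
H_1: b_1 = 6 − 4 − 0 = 2; torsion from ∂_2 factors > 1: none. So H_1 = Z^2.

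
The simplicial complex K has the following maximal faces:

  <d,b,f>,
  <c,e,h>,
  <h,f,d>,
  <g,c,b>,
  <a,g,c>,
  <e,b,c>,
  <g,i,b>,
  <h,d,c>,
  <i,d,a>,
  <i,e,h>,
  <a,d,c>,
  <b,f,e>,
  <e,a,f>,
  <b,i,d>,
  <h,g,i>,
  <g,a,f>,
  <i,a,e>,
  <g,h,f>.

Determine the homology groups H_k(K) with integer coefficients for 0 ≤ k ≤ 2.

Fix the vertex order a < b < c < d < e < f < g < h < i and write every simplex with vertices in increasing order. Then dim K = 2 and the simplices of K are:

  0-simplices (9): a, b, c, d, e, f, g, h, i
  1-simplices (27): ac, ad, ae, af, ag, ai, bc, bd, be, bf, bg, bi, cd, ce, cg, ch, df, dh, di, ef, eh, ei, fg, fh, gh, gi, hi
  2-simplices (18): acd, acg, adi, aef, aei, afg, bce, bcg, bdf, bdi, bef, bgi, cdh, ceh, dfh, ehi, fgh, ghi

Hence C_0 ≅ Z^9, C_1 ≅ Z^27, C_2 ≅ Z^18.

The boundary map ∂_1: C_1 → C_0 sends each edge [p,q] (with p < q) to q − p. For instance
  ∂cd = d − c.
This gives a 9×27 integer matrix of rank 8; reducing to Smith normal form yields diagonal entries (1,1,1,1,1,1,1,1).

The boundary map ∂_2: C_2 → C_1 maps a triangle to the signed sum of its edges. For instance
  ∂bgi = gi − bi + bg,
  ∂aei = ei − ai + ae.
This gives a 27×18 integer matrix of rank 17; reducing to Smith normal form yields diagonal entries (1,1,1,1,1,1,1,1,1,1,1,1,1,1,1,1,1).

From H_k ≅ ker(∂_k) / im(∂_{k+1}) we obtain:

  H_0: rank C_0 − rank ∂_1 = 9 − 8 = 1, and the invariant factors of ∂_1 are all 1, so H_0 = Z.
  H_1: rank ker ∂_1 − rank ∂_2 = (27 − 8) − 17 = 2, and the invariant factors of ∂_2 are all 1, so H_1 = Z^2.
  H_2: rank ker ∂_2 − rank ∂_3 = (18 − 17) − 0 = 1, and there is no ∂_3, so H_2 = Z.

H_0 = Z,  H_1 = Z^2,  H_2 = Z.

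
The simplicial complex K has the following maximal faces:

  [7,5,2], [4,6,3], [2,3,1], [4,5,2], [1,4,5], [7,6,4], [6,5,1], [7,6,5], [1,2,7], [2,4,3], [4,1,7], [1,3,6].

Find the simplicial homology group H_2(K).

H_2 ≅ 0.

Fix the vertex order 1 < 2 < 3 < 4 < 5 < 6 < 7 and write every simplex with vertices in increasing order. Then dim K = 2 and the simplices of K are:

  0-simplices (7): [1], [2], [3], [4], [5], [6], [7]
  1-simplices (18): [1,2], [1,3], [1,4], [1,5], [1,6], [1,7], [2,3], [2,4], [2,5], [2,7], [3,4], [3,6], [4,5], [4,6], [4,7], [5,6], [5,7], [6,7]
  2-simplices (12): [1,2,3], [1,2,7], [1,3,6], [1,4,5], [1,4,7], [1,5,6], [2,3,4], [2,4,5], [2,5,7], [3,4,6], [4,6,7], [5,6,7]

Hence C_0 ≅ Z^7, C_1 ≅ Z^18, C_2 ≅ Z^12.

The boundary map ∂_1: C_1 → C_0 is given by ∂[p,q] = [q] − [p].
The resulting 7×18 matrix has rank 6, and its Smith normal form has invariant factors (1,1,1,1,1,1).

∂_2: C_2 → C_1 acts by ∂[p,q,r] = [q,r] − [p,r] + [p,q]. For instance
  ∂[1,4,7] = [4,7] − [1,7] + [1,4],
  ∂[1,2,7] = [2,7] − [1,7] + [1,2].
This gives a 18×12 integer matrix of rank 12; reducing to Smith normal form yields diagonal entries (1,1,1,1,1,1,1,1,1,1,1,2).

Computing H_k = (kernel of ∂_k) / (image of ∂_{k+1}):

  H_2: rank ker ∂_2 − rank ∂_3 = (12 − 12) − 0 = 0, and there is no ∂_3, so H_2 = 0.

(K is a triangulation of the real projective plane RP^2.)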